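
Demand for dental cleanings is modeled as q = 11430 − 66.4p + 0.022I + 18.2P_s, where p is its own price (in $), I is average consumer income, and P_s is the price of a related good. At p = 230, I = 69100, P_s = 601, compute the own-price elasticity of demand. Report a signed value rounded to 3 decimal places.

-1.772

At the given values, q = 11430 − 66.4(230) + 0.022(69100) + 18.2(601) = 8616.4.
∂q/∂p = −66.4.
E = (-66.4) × (230/8616.4) = -1.77243…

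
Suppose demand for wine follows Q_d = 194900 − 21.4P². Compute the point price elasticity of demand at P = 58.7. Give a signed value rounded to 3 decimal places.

-1.217

dQ_d/dP = −2·21.4·P = -2512.36. At P = 58.7, Q_d = 121162.234.
Ed = (dQ_d/dP)·(P/Q_d) = (-2512.36) × (58.7/121162.234) = -1.21717…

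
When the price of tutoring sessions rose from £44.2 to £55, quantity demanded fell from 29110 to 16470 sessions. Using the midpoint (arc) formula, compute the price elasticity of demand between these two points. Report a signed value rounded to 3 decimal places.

-2.547

%ΔQ = (16470 − 29110) / [(29110 + 16470)/2] = -12640/22790 = -0.554629…
%ΔP = (55 − 44.2) / [(44.2 + 55)/2] = 10.8/49.6 = 0.217741…
Arc Ed = %ΔQ / %ΔP = (-12640/22790) / (10.8/49.6) = -2.54718…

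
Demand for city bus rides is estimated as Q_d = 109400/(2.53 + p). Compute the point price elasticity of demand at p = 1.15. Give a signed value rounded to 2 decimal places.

dQ_d/dp = −109400/(2.53 + p)² = -8078.33. At p = 1.15, Q_d = 29728.3.
Ed = (dQ_d/dp)·(p/Q_d) = (-8078.33) × (1.15/29728.3) = -0.3125

-0.31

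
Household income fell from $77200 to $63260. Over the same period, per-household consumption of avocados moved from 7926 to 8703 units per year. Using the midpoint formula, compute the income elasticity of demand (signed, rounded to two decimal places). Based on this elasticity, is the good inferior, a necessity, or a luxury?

-0.47; inferior

%ΔQ = (8703 − 7926)/[( 7926 + 8703)/2] = 777/8314.5 = 0.093451…
%ΔIncome = (63260 − 77200)/[( 77200 + 63260)/2] = -13940/70230 = -0.198490…
E_income = (777/8314.5) / (-13940/70230) = -0.4708…
E_income < 0 ⇒ inferior good.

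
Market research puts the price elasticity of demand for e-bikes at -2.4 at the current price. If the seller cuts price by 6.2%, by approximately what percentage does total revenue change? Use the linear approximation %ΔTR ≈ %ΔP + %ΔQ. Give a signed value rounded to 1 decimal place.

%ΔQ ≈ Ed × %ΔP = (-2.4) × (-6.2%) = +14.8800%
%ΔTR ≈ %ΔP + %ΔQ = (-6.2%) + (+14.8800%) = +8.6800%

+8.7%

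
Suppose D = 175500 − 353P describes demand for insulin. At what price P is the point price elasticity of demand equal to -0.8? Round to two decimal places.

220.96

Ed = −353P/(175500 − 353P). Set this equal to -0.8:
353P = 0.8·(175500 − 353P) ⇒ 353P(1 + 0.8) = 0.8·175500
P = 0.8·175500 / (353·1.8) = 220.9631…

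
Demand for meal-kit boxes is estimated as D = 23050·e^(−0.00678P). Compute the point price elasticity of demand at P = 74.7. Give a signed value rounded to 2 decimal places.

-0.51

dD/dP = −0.00678·D = -94.1771. At P = 74.7, D = 13890.4.
Ed = (dD/dP)·(P/D) = (-94.1771) × (74.7/13890.4) = -0.5064…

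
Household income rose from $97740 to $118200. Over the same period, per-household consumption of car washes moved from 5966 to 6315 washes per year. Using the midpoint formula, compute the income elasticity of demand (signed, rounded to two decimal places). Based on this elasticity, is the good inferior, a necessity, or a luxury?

%ΔQ = (6315 − 5966)/[( 5966 + 6315)/2] = 349/6140.5 = 0.056835…
%ΔIncome = (118200 − 97740)/[( 97740 + 118200)/2] = 20460/107970 = 0.189497…
E_income = (349/6140.5) / (20460/107970) = 0.2999…
0 < E_income < 1 ⇒ normal good, necessity.

0.30; necessity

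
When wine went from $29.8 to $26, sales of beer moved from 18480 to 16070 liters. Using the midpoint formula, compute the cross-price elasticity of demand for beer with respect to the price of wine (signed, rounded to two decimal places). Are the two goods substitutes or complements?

%ΔQ_{beer} = (16070 − 18480)/avg = -2410/17275 = -0.139507…
%ΔP_{wine} = (26 − 29.8)/avg = -3.8/27.9 = -0.136200…
E_cross = (-2410/17275) / (-3.8/27.9) = 1.0242…
E_cross > 0 ⇒ the goods are substitutes.

1.02; substitutes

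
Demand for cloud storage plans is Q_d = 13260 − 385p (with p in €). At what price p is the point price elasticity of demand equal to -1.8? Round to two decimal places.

22.14

Ed = −385p/(13260 − 385p). Set this equal to -1.8:
385p = 1.8·(13260 − 385p) ⇒ 385p(1 + 1.8) = 1.8·13260
p = 1.8·13260 / (385·2.8) = 22.1410…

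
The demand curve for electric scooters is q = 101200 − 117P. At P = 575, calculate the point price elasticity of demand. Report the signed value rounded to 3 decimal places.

dq/dP = −117. At P = 575, q = 101200 − 117(575) = 33925.
Ed = (dq/dP)·(P/q) = −117 × (575/33925) = -1.98305…

-1.983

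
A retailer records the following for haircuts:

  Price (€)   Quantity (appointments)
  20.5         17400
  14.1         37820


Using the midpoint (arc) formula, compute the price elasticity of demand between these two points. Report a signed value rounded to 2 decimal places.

-2.00

%ΔQ = (37820 − 17400) / [(17400 + 37820)/2] = 20420/27610 = 0.739587…
%ΔP = (14.1 − 20.5) / [(20.5 + 14.1)/2] = -6.4/17.3 = -0.369942…
Arc Ed = %ΔQ / %ΔP = (20420/27610) / (-6.4/17.3) = -1.9991…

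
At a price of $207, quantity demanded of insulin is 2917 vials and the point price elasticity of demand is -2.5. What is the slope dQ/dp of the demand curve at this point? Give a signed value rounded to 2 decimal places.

Ed = (dQ/dp)·(p/Q) ⇒ dQ/dp = Ed·Q/p = (-2.5)·2917/207 = -35.2294…

-35.23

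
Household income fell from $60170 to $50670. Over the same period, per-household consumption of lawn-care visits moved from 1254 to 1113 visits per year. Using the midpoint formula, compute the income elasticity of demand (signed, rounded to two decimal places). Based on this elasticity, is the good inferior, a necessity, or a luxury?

%ΔQ = (1113 − 1254)/[( 1254 + 1113)/2] = -141/1183.5 = -0.119138…
%ΔIncome = (50670 − 60170)/[( 60170 + 50670)/2] = -9500/55420 = -0.171418…
E_income = (-141/1183.5) / (-9500/55420) = 0.6950…
0 < E_income < 1 ⇒ normal good, necessity.

0.70; necessity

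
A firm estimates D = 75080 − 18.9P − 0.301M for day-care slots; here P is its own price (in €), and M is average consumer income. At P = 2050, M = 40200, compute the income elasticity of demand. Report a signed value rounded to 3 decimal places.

-0.499

At the given values, D = 75080 − 18.9(2050) − 0.301(40200) = 24234.8.
∂D/∂M = -0.301.
E = (-0.301) × (40200/24234.8) = -0.49929…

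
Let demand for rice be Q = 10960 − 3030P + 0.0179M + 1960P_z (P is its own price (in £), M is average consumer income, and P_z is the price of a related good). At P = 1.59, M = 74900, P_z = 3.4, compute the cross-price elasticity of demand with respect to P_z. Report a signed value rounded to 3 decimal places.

0.471

At the given values, Q = 10960 − 3030(1.59) + 0.0179(74900) + 1960(3.4) = 14147.01.
∂Q/∂P_z = 1960.
E = (1960) × (3.4/14147.01) = 0.47105…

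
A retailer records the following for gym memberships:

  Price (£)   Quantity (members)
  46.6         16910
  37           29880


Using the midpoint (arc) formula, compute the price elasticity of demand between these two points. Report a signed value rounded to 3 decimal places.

-2.414

%ΔQ = (29880 − 16910) / [(16910 + 29880)/2] = 12970/23395 = 0.554391…
%ΔP = (37 − 46.6) / [(46.6 + 37)/2] = -9.6/41.8 = -0.229665…
Arc Ed = %ΔQ / %ΔP = (12970/23395) / (-9.6/41.8) = -2.41391…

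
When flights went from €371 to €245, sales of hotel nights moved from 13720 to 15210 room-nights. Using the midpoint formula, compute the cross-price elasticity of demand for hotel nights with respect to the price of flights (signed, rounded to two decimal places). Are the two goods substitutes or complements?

-0.25; complements

%ΔQ_{hotel nights} = (15210 − 13720)/avg = 1490/14465 = 0.103007…
%ΔP_{flights} = (245 − 371)/avg = -126/308 = -0.409090…
E_cross = (1490/14465) / (-126/308) = -0.2517…
E_cross < 0 ⇒ the goods are complements.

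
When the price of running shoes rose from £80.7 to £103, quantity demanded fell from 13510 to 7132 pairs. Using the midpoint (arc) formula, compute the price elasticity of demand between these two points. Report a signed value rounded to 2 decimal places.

-2.55

%ΔQ = (7132 − 13510) / [(13510 + 7132)/2] = -6378/10321 = -0.617963…
%ΔP = (103 − 80.7) / [(80.7 + 103)/2] = 22.3/91.85 = 0.242787…
Arc Ed = %ΔQ / %ΔP = (-6378/10321) / (22.3/91.85) = -2.5452…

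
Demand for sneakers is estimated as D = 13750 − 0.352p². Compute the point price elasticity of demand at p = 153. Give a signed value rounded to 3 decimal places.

dD/dp = −2·0.352·p = -107.712. At p = 153, D = 5510.032.
Ed = (dD/dp)·(p/D) = (-107.712) × (153/5510.032) = -2.99089…

-2.991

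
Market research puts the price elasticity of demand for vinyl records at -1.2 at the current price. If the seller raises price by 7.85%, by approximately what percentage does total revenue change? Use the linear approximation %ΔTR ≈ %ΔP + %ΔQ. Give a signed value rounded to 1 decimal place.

%ΔQ ≈ Ed × %ΔP = (-1.2) × (+7.85%) = -9.4200%
%ΔTR ≈ %ΔP + %ΔQ = (+7.85%) + (-9.4200%) = -1.5700%

-1.6%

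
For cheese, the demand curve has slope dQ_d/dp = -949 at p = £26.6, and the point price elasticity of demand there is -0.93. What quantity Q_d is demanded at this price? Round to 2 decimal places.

27143.44

Ed = (dQ_d/dp)·(p/Q_d) ⇒ Q_d = (dQ_d/dp)·p/Ed = (-949)·26.6/(-0.93) = 27143.4408…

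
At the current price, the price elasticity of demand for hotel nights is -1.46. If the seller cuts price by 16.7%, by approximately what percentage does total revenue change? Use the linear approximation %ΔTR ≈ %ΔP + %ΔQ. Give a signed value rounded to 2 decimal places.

+7.68%

%ΔQ ≈ Ed × %ΔP = (-1.46) × (-16.7%) = +24.3820%
%ΔTR ≈ %ΔP + %ΔQ = (-16.7%) + (+24.3820%) = +7.6820%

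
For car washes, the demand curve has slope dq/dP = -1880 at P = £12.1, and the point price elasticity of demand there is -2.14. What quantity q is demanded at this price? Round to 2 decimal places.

Ed = (dq/dP)·(P/q) ⇒ q = (dq/dP)·P/Ed = (-1880)·12.1/(-2.14) = 10629.9065…

10629.91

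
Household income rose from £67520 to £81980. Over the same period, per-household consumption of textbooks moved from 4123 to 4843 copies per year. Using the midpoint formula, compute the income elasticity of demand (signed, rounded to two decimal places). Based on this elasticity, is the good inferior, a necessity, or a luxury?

0.83; necessity

%ΔQ = (4843 − 4123)/[( 4123 + 4843)/2] = 720/4483 = 0.160606…
%ΔIncome = (81980 − 67520)/[( 67520 + 81980)/2] = 14460/74750 = 0.193444…
E_income = (720/4483) / (14460/74750) = 0.8302…
0 < E_income < 1 ⇒ normal good, necessity.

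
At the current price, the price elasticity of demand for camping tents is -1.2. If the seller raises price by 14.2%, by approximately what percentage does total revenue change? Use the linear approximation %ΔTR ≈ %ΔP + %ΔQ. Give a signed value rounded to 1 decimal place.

-2.8%

%ΔQ ≈ Ed × %ΔP = (-1.2) × (+14.2%) = -17.0400%
%ΔTR ≈ %ΔP + %ΔQ = (+14.2%) + (-17.0400%) = -2.8400%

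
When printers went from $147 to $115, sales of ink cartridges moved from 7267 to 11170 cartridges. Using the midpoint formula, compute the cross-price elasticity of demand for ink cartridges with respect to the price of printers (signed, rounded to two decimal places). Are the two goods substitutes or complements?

-1.73; complements

%ΔQ_{ink cartridges} = (11170 − 7267)/avg = 3903/9218.5 = 0.423387…
%ΔP_{printers} = (115 − 147)/avg = -32/131 = -0.244274…
E_cross = (3903/9218.5) / (-32/131) = -1.7332…
E_cross < 0 ⇒ the goods are complements.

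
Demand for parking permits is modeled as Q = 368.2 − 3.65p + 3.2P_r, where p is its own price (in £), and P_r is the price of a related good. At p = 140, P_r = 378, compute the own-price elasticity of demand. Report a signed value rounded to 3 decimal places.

At the given values, Q = 368.2 − 3.65(140) + 3.2(378) = 1066.8.
∂Q/∂p = −3.65.
E = (-3.65) × (140/1066.8) = -0.47900…

-0.479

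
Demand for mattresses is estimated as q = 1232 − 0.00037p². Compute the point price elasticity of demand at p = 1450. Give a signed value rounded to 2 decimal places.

-3.43

dq/dp = −2·0.00037·p = -1.073. At p = 1450, q = 454.075.
Ed = (dq/dp)·(p/q) = (-1.073) × (1450/454.075) = -3.4264…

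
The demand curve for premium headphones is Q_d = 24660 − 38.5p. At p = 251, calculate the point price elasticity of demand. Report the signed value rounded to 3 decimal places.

-0.644

dQ_d/dp = −38.5. At p = 251, Q_d = 24660 − 38.5(251) = 14996.5.
Ed = (dQ_d/dp)·(p/Q_d) = −38.5 × (251/14996.5) = -0.64438…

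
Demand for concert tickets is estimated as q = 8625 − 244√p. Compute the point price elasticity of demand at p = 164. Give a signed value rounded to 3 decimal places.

dq/dp = −244/(2√p) = -9.5266. At p = 164, q = 5500.28.
Ed = (dq/dp)·(p/q) = (-9.5266) × (164/5500.28) = -0.28405…

-0.284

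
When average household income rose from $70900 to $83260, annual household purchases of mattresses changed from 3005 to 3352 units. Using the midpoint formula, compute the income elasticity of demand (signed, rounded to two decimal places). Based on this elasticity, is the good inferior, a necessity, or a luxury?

%ΔQ = (3352 − 3005)/[( 3005 + 3352)/2] = 347/3178.5 = 0.109170…
%ΔIncome = (83260 − 70900)/[( 70900 + 83260)/2] = 12360/77080 = 0.160352…
E_income = (347/3178.5) / (12360/77080) = 0.6808…
0 < E_income < 1 ⇒ normal good, necessity.

0.68; necessity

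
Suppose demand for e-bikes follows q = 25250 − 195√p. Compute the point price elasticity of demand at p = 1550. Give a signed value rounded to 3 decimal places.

-0.218

dq/dp = −195/(2√p) = -2.4765. At p = 1550, q = 17572.8.
Ed = (dq/dp)·(p/q) = (-2.4765) × (1550/17572.8) = -0.21843…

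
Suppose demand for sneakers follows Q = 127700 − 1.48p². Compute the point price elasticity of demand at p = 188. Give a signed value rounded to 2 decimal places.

dQ/dp = −2·1.48·p = -556.48. At p = 188, Q = 75390.88.
Ed = (dQ/dp)·(p/Q) = (-556.48) × (188/75390.88) = -1.3876…

-1.39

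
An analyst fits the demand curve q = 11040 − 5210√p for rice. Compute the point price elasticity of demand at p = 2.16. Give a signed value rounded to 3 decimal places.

-1.132

dq/dp = −5210/(2√p) = -1772.48. At p = 2.16, q = 3382.9.
Ed = (dq/dp)·(p/q) = (-1772.48) × (2.16/3382.9) = -1.13173…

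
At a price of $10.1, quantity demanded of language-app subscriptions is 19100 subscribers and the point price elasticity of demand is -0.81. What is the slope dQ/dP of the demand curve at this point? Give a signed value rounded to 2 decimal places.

-1531.78

Ed = (dQ/dP)·(P/Q) ⇒ dQ/dP = Ed·Q/P = (-0.81)·19100/10.1 = -1531.7821…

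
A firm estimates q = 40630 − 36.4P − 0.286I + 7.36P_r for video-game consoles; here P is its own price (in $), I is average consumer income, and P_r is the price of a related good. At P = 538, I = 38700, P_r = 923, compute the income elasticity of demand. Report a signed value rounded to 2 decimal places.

-0.66

At the given values, q = 40630 − 36.4(538) − 0.286(38700) + 7.36(923) = 16771.88.
∂q/∂I = -0.286.
E = (-0.286) × (38700/16771.88) = -0.6599…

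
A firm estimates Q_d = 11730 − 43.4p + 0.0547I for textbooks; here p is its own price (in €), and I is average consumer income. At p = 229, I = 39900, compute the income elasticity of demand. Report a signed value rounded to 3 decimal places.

0.549

At the given values, Q_d = 11730 − 43.4(229) + 0.0547(39900) = 3973.93.
∂Q_d/∂I = 0.0547.
E = (0.0547) × (39900/3973.93) = 0.54921…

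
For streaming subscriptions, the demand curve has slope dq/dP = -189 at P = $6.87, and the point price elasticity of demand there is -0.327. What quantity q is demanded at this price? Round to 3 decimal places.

3970.734

Ed = (dq/dP)·(P/q) ⇒ q = (dq/dP)·P/Ed = (-189)·6.87/(-0.327) = 3970.73394…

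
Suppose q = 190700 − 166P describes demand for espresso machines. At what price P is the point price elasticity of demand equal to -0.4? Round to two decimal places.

Ed = −166P/(190700 − 166P). Set this equal to -0.4:
166P = 0.4·(190700 − 166P) ⇒ 166P(1 + 0.4) = 0.4·190700
P = 0.4·190700 / (166·1.4) = 328.2271…

328.23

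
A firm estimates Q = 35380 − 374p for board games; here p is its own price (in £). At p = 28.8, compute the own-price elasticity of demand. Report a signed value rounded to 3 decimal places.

-0.438

At the given values, Q = 35380 − 374(28.8) = 24608.8.
∂Q/∂p = −374.
E = (-374) × (28.8/24608.8) = -0.43769…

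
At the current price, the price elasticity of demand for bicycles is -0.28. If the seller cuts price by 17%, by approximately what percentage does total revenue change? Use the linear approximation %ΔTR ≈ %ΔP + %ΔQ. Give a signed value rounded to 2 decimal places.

%ΔQ ≈ Ed × %ΔP = (-0.28) × (-17%) = +4.7600%
%ΔTR ≈ %ΔP + %ΔQ = (-17%) + (+4.7600%) = -12.2400%

-12.24%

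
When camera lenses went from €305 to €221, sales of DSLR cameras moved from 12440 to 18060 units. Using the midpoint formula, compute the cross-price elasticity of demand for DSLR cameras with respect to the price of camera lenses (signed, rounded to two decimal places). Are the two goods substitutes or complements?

-1.15; complements

%ΔQ_{DSLR cameras} = (18060 − 12440)/avg = 5620/15250 = 0.368524…
%ΔP_{camera lenses} = (221 − 305)/avg = -84/263 = -0.319391…
E_cross = (5620/15250) / (-84/263) = -1.1538…
E_cross < 0 ⇒ the goods are complements.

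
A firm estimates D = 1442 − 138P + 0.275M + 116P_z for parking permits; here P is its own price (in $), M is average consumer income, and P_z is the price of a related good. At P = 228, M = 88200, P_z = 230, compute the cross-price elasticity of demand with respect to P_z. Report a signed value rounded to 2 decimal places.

1.28

At the given values, D = 1442 − 138(228) + 0.275(88200) + 116(230) = 20913.
∂D/∂P_z = 116.
E = (116) × (230/20913) = 1.2757…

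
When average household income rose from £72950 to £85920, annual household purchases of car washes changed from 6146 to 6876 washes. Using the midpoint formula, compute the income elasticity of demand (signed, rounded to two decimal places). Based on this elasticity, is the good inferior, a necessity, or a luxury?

0.69; necessity

%ΔQ = (6876 − 6146)/[( 6146 + 6876)/2] = 730/6511 = 0.112117…
%ΔIncome = (85920 − 72950)/[( 72950 + 85920)/2] = 12970/79435 = 0.163278…
E_income = (730/6511) / (12970/79435) = 0.6866…
0 < E_income < 1 ⇒ normal good, necessity.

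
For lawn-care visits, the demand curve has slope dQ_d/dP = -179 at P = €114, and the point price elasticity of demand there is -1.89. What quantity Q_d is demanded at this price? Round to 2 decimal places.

10796.83

Ed = (dQ_d/dP)·(P/Q_d) ⇒ Q_d = (dQ_d/dP)·P/Ed = (-179)·114/(-1.89) = 10796.8253…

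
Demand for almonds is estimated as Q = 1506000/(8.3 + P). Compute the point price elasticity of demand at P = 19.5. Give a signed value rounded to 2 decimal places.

dQ/dP = −1506000/(8.3 + P)² = -1948.66. At P = 19.5, Q = 54172.7.
Ed = (dQ/dP)·(P/Q) = (-1948.66) × (19.5/54172.7) = -0.7014…

-0.70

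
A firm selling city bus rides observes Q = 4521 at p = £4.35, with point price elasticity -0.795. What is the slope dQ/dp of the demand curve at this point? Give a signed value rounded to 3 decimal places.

-826.252

Ed = (dQ/dp)·(p/Q) ⇒ dQ/dp = Ed·Q/p = (-0.795)·4521/4.35 = -826.25172…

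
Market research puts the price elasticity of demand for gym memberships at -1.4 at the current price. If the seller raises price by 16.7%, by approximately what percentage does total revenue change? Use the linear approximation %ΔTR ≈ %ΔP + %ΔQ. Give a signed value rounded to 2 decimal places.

%ΔQ ≈ Ed × %ΔP = (-1.4) × (+16.7%) = -23.3800%
%ΔTR ≈ %ΔP + %ΔQ = (+16.7%) + (-23.3800%) = -6.6800%

-6.68%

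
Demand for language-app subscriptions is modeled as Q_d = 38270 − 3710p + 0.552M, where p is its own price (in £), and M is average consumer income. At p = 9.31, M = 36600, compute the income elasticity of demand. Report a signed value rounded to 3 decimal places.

0.844

At the given values, Q_d = 38270 − 3710(9.31) + 0.552(36600) = 23933.1.
∂Q_d/∂M = 0.552.
E = (0.552) × (36600/23933.1) = 0.84415…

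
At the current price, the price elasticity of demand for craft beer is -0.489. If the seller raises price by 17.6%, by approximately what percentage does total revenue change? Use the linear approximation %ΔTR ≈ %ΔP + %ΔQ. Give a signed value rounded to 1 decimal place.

+9.0%

%ΔQ ≈ Ed × %ΔP = (-0.489) × (+17.6%) = -8.6064%
%ΔTR ≈ %ΔP + %ΔQ = (+17.6%) + (-8.6064%) = +8.9936%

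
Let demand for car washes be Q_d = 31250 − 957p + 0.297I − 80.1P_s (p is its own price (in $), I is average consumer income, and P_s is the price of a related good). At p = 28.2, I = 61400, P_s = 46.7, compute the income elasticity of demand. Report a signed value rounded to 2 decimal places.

0.97

At the given values, Q_d = 31250 − 957(28.2) + 0.297(61400) − 80.1(46.7) = 18757.73.
∂Q_d/∂I = 0.297.
E = (0.297) × (61400/18757.73) = 0.9721…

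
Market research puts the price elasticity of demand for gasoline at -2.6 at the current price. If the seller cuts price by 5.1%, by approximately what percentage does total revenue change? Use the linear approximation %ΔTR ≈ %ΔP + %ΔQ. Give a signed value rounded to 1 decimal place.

%ΔQ ≈ Ed × %ΔP = (-2.6) × (-5.1%) = +13.2600%
%ΔTR ≈ %ΔP + %ΔQ = (-5.1%) + (+13.2600%) = +8.1600%

+8.2%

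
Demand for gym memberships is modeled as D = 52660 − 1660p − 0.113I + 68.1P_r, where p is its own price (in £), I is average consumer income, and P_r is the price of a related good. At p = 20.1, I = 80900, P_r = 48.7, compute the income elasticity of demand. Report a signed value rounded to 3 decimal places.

-0.679

At the given values, D = 52660 − 1660(20.1) − 0.113(80900) + 68.1(48.7) = 13468.77.
∂D/∂I = -0.113.
E = (-0.113) × (80900/13468.77) = -0.67873…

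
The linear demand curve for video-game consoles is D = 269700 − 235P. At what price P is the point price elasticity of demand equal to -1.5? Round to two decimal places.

688.60

Ed = −235P/(269700 − 235P). Set this equal to -1.5:
235P = 1.5·(269700 − 235P) ⇒ 235P(1 + 1.5) = 1.5·269700
P = 1.5·269700 / (235·2.5) = 688.5957…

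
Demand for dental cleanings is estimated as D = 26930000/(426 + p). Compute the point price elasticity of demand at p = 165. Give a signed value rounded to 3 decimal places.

dD/dp = −26930000/(426 + p)² = -77.1012. At p = 165, D = 45566.8.
Ed = (dD/dp)·(p/D) = (-77.1012) × (165/45566.8) = -0.27918…

-0.279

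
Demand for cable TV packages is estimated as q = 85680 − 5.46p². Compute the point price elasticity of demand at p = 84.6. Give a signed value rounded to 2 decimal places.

dq/dp = −2·5.46·p = -923.832. At p = 84.6, q = 46601.9064.
Ed = (dq/dp)·(p/q) = (-923.832) × (84.6/46601.9064) = -1.6771…

-1.68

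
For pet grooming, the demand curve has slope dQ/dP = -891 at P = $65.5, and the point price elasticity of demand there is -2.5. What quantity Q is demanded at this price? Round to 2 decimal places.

23344.20

Ed = (dQ/dP)·(P/Q) ⇒ Q = (dQ/dP)·P/Ed = (-891)·65.5/(-2.5) = 23344.2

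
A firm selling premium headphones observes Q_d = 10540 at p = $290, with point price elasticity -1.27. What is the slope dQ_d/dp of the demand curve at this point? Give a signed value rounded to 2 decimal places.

-46.16

Ed = (dQ_d/dp)·(p/Q_d) ⇒ dQ_d/dp = Ed·Q_d/p = (-1.27)·10540/290 = -46.1579…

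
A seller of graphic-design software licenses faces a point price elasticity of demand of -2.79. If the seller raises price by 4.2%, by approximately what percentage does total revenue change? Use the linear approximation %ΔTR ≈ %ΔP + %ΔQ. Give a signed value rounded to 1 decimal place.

%ΔQ ≈ Ed × %ΔP = (-2.79) × (+4.2%) = -11.7180%
%ΔTR ≈ %ΔP + %ΔQ = (+4.2%) + (-11.7180%) = -7.5180%

-7.5%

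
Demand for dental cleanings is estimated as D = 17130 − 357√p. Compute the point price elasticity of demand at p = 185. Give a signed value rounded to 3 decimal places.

-0.198

dD/dp = −357/(2√p) = -13.1236. At p = 185, D = 12274.3.
Ed = (dD/dp)·(p/D) = (-13.1236) × (185/12274.3) = -0.19780…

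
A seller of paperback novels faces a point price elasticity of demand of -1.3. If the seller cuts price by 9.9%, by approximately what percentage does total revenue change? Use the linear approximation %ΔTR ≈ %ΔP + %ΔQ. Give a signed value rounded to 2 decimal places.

%ΔQ ≈ Ed × %ΔP = (-1.3) × (-9.9%) = +12.8700%
%ΔTR ≈ %ΔP + %ΔQ = (-9.9%) + (+12.8700%) = +2.9700%

+2.97%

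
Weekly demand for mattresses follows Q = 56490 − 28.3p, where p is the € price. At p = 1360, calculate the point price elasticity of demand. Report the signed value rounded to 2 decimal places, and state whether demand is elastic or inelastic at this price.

-2.14; elastic

dQ/dp = −28.3. At p = 1360, Q = 56490 − 28.3(1360) = 18002.
Ed = (dQ/dp)·(p/Q) = −28.3 × (1360/18002) = -2.1379…
|Ed| = 2.14 > 1, so demand is elastic.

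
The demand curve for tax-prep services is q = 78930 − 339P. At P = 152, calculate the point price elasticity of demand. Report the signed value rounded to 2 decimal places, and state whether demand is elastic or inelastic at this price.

-1.88; elastic

dq/dP = −339. At P = 152, q = 78930 − 339(152) = 27402.
Ed = (dq/dP)·(P/q) = −339 × (152/27402) = -1.8804…
|Ed| = 1.88 > 1, so demand is elastic.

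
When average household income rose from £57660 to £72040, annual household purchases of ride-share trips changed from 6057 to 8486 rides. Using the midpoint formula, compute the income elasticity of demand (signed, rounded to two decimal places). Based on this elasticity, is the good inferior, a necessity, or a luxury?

1.51; luxury

%ΔQ = (8486 − 6057)/[( 6057 + 8486)/2] = 2429/7271.5 = 0.334043…
%ΔIncome = (72040 − 57660)/[( 57660 + 72040)/2] = 14380/64850 = 0.221742…
E_income = (2429/7271.5) / (14380/64850) = 1.5064…
E_income > 1 ⇒ normal good, luxury.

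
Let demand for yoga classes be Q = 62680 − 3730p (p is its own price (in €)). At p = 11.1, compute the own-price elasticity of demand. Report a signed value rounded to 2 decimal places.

-1.95

At the given values, Q = 62680 − 3730(11.1) = 21277.
∂Q/∂p = −3730.
E = (-3730) × (11.1/21277) = -1.9459…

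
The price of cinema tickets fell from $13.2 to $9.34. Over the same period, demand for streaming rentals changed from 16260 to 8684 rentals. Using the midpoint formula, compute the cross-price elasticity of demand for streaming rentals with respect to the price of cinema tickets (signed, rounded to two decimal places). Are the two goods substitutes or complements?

1.77; substitutes

%ΔQ_{streaming rentals} = (8684 − 16260)/avg = -7576/12472 = -0.607440…
%ΔP_{cinema tickets} = (9.34 − 13.2)/avg = -3.86/11.27 = -0.342502…
E_cross = (-7576/12472) / (-3.86/11.27) = 1.7735…
E_cross > 0 ⇒ the goods are substitutes.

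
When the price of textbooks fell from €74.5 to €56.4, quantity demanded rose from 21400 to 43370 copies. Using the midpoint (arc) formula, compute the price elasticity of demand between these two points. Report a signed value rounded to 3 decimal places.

%ΔQ = (43370 − 21400) / [(21400 + 43370)/2] = 21970/32385 = 0.678400…
%ΔP = (56.4 − 74.5) / [(74.5 + 56.4)/2] = -18.1/65.45 = -0.276546…
Arc Ed = %ΔQ / %ΔP = (21970/32385) / (-18.1/65.45) = -2.45311…

-2.453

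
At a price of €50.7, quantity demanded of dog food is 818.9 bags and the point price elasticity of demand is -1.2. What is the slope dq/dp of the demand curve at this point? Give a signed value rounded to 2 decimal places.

-19.38

Ed = (dq/dp)·(p/q) ⇒ dq/dp = Ed·q/p = (-1.2)·818.9/50.7 = -19.3822…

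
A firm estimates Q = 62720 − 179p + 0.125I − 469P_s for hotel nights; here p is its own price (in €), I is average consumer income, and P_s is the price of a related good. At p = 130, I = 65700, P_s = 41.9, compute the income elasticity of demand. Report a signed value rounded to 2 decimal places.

0.29

At the given values, Q = 62720 − 179(130) + 0.125(65700) − 469(41.9) = 28011.4.
∂Q/∂I = 0.125.
E = (0.125) × (65700/28011.4) = 0.2931…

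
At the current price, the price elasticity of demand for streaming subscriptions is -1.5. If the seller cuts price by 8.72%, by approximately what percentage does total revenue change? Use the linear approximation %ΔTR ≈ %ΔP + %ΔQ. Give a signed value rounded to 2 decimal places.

+4.36%

%ΔQ ≈ Ed × %ΔP = (-1.5) × (-8.72%) = +13.0800%
%ΔTR ≈ %ΔP + %ΔQ = (-8.72%) + (+13.0800%) = +4.3600%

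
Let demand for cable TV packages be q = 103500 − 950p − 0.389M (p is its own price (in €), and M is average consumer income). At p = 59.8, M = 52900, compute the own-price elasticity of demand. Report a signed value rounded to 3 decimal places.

At the given values, q = 103500 − 950(59.8) − 0.389(52900) = 26111.9.
∂q/∂p = −950.
E = (-950) × (59.8/26111.9) = -2.17563…

-2.176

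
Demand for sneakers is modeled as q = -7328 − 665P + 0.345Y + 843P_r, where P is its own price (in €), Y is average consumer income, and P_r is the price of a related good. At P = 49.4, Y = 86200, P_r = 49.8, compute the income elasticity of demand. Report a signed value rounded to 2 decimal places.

0.94

At the given values, q = -7328 − 665(49.4) + 0.345(86200) + 843(49.8) = 31541.4.
∂q/∂Y = 0.345.
E = (0.345) × (86200/31541.4) = 0.9428…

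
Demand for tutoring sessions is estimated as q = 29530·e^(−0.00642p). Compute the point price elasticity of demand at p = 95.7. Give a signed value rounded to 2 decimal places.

dq/dp = −0.00642·q = -102.558. At p = 95.7, q = 15974.8.
Ed = (dq/dp)·(p/q) = (-102.558) × (95.7/15974.8) = -0.6143…

-0.61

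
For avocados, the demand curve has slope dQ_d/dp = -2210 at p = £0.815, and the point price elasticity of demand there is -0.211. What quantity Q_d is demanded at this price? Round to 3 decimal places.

Ed = (dQ_d/dp)·(p/Q_d) ⇒ Q_d = (dQ_d/dp)·p/Ed = (-2210)·0.815/(-0.211) = 8536.25592…

8536.256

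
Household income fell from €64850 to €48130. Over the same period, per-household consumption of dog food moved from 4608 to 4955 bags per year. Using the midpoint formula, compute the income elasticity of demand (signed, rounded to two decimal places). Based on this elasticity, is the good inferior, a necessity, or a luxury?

%ΔQ = (4955 − 4608)/[( 4608 + 4955)/2] = 347/4781.5 = 0.072571…
%ΔIncome = (48130 − 64850)/[( 64850 + 48130)/2] = -16720/56490 = -0.295981…
E_income = (347/4781.5) / (-16720/56490) = -0.2451…
E_income < 0 ⇒ inferior good.

-0.25; inferior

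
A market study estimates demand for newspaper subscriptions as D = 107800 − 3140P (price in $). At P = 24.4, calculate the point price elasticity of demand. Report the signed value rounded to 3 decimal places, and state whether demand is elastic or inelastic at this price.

dD/dP = −3140. At P = 24.4, D = 107800 − 3140(24.4) = 31184.
Ed = (dD/dP)·(P/D) = −3140 × (24.4/31184) = -2.45690…
|Ed| = 2.457 > 1, so demand is elastic.

-2.457; elastic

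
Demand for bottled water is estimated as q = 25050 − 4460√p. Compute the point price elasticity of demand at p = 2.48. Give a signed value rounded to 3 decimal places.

-0.195

dq/dp = −4460/(2√p) = -1416.05. At p = 2.48, q = 18026.4.
Ed = (dq/dp)·(p/q) = (-1416.05) × (2.48/18026.4) = -0.19481…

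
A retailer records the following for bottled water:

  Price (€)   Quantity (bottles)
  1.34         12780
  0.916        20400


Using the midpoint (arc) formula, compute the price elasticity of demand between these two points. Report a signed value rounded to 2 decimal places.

%ΔQ = (20400 − 12780) / [(12780 + 20400)/2] = 7620/16590 = 0.459312…
%ΔP = (0.916 − 1.34) / [(1.34 + 0.916)/2] = -0.424/1.128 = -0.375886…
Arc Ed = %ΔQ / %ΔP = (7620/16590) / (-0.424/1.128) = -1.2219…

-1.22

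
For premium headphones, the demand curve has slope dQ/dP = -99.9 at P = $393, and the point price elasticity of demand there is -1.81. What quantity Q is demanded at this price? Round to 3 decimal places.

Ed = (dQ/dP)·(P/Q) ⇒ Q = (dQ/dP)·P/Ed = (-99.9)·393/(-1.81) = 21690.99447…

21690.994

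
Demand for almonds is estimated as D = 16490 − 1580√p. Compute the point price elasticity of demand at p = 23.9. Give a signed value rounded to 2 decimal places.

-0.44

dD/dp = −1580/(2√p) = -161.595. At p = 23.9, D = 8765.76.
Ed = (dD/dp)·(p/D) = (-161.595) × (23.9/8765.76) = -0.4405…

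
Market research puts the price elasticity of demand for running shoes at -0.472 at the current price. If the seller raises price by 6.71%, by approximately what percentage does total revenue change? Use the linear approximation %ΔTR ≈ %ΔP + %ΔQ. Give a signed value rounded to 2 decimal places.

+3.54%

%ΔQ ≈ Ed × %ΔP = (-0.472) × (+6.71%) = -3.1671%
%ΔTR ≈ %ΔP + %ΔQ = (+6.71%) + (-3.1671%) = +3.5429%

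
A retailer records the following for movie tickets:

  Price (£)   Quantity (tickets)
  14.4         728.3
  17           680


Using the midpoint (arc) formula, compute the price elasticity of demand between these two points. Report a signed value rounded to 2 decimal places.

%ΔQ = (680 − 728.3) / [(728.3 + 680)/2] = -48.3/704.15 = -0.068593…
%ΔP = (17 − 14.4) / [(14.4 + 17)/2] = 2.6/15.7 = 0.165605…
Arc Ed = %ΔQ / %ΔP = (-48.3/704.15) / (2.6/15.7) = -0.4141…

-0.41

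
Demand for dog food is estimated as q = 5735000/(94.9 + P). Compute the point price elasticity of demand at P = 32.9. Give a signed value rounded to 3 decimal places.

dq/dP = −5735000/(94.9 + P)² = -351.133. At P = 32.9, q = 44874.8.
Ed = (dq/dP)·(P/q) = (-351.133) × (32.9/44874.8) = -0.25743…

-0.257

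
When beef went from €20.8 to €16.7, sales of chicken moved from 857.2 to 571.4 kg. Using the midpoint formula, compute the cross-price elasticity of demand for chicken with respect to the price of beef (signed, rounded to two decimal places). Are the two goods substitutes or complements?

1.83; substitutes

%ΔQ_{chicken} = (571.4 − 857.2)/avg = -285.8/714.3 = -0.400111…
%ΔP_{beef} = (16.7 − 20.8)/avg = -4.1/18.75 = -0.218666…
E_cross = (-285.8/714.3) / (-4.1/18.75) = 1.8297…
E_cross > 0 ⇒ the goods are substitutes.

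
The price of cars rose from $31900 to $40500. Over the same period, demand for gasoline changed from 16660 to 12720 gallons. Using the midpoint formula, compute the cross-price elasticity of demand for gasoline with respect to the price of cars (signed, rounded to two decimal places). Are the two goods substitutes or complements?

%ΔQ_{gasoline} = (12720 − 16660)/avg = -3940/14690 = -0.268209…
%ΔP_{cars} = (40500 − 31900)/avg = 8600/36200 = 0.237569…
E_cross = (-3940/14690) / (8600/36200) = -1.1289…
E_cross < 0 ⇒ the goods are complements.

-1.13; complements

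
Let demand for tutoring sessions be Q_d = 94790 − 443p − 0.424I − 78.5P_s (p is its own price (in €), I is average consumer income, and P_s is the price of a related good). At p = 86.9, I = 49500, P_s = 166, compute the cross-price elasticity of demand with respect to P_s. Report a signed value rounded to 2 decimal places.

-0.59

At the given values, Q_d = 94790 − 443(86.9) − 0.424(49500) − 78.5(166) = 22274.3.
∂Q_d/∂P_s = -78.5.
E = (-78.5) × (166/22274.3) = -0.5850…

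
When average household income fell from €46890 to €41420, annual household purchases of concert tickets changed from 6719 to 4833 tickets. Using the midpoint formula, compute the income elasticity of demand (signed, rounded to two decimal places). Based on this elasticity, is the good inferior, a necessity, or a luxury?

%ΔQ = (4833 − 6719)/[( 6719 + 4833)/2] = -1886/5776 = -0.326523…
%ΔIncome = (41420 − 46890)/[( 46890 + 41420)/2] = -5470/44155 = -0.123881…
E_income = (-1886/5776) / (-5470/44155) = 2.6357…
E_income > 1 ⇒ normal good, luxury.

2.64; luxury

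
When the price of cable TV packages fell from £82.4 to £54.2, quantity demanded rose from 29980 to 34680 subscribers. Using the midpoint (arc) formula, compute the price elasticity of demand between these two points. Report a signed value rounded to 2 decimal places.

%ΔQ = (34680 − 29980) / [(29980 + 34680)/2] = 4700/32330 = 0.145375…
%ΔP = (54.2 − 82.4) / [(82.4 + 54.2)/2] = -28.2/68.3 = -0.412884…
Arc Ed = %ΔQ / %ΔP = (4700/32330) / (-28.2/68.3) = -0.3520…

-0.35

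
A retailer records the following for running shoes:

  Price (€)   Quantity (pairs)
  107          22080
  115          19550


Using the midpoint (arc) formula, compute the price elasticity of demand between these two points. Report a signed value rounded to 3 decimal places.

-1.686

%ΔQ = (19550 − 22080) / [(22080 + 19550)/2] = -2530/20815 = -0.121546…
%ΔP = (115 − 107) / [(107 + 115)/2] = 8/111 = 0.072072…
Arc Ed = %ΔQ / %ΔP = (-2530/20815) / (8/111) = -1.68646…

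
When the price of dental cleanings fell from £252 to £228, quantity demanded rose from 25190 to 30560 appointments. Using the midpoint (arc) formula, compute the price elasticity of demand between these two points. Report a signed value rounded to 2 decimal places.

-1.93

%ΔQ = (30560 − 25190) / [(25190 + 30560)/2] = 5370/27875 = 0.192645…
%ΔP = (228 − 252) / [(252 + 228)/2] = -24/240 = -0.1
Arc Ed = %ΔQ / %ΔP = (5370/27875) / (-24/240) = -1.9264…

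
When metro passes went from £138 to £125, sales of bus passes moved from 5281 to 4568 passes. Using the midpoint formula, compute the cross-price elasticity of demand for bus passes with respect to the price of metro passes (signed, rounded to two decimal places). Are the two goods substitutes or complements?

%ΔQ_{bus passes} = (4568 − 5281)/avg = -713/4924.5 = -0.144786…
%ΔP_{metro passes} = (125 − 138)/avg = -13/131.5 = -0.098859…
E_cross = (-713/4924.5) / (-13/131.5) = 1.4645…
E_cross > 0 ⇒ the goods are substitutes.

1.46; substitutes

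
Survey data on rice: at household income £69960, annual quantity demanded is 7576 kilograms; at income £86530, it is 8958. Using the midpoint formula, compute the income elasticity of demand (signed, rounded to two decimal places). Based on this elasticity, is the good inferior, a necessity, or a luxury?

0.79; necessity

%ΔQ = (8958 − 7576)/[( 7576 + 8958)/2] = 1382/8267 = 0.167170…
%ΔIncome = (86530 − 69960)/[( 69960 + 86530)/2] = 16570/78245 = 0.211770…
E_income = (1382/8267) / (16570/78245) = 0.7893…
0 < E_income < 1 ⇒ normal good, necessity.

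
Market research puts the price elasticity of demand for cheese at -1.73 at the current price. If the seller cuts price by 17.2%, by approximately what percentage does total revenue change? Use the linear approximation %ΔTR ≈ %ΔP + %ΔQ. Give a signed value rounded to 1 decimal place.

%ΔQ ≈ Ed × %ΔP = (-1.73) × (-17.2%) = +29.7560%
%ΔTR ≈ %ΔP + %ΔQ = (-17.2%) + (+29.7560%) = +12.5560%

+12.6%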